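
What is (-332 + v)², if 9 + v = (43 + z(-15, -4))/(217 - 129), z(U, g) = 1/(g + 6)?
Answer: 3591485041/30976 ≈ 1.1594e+5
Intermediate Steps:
z(U, g) = 1/(6 + g)
v = -1497/176 (v = -9 + (43 + 1/(6 - 4))/(217 - 129) = -9 + (43 + 1/2)/88 = -9 + (43 + ½)*(1/88) = -9 + (87/2)*(1/88) = -9 + 87/176 = -1497/176 ≈ -8.5057)
(-332 + v)² = (-332 - 1497/176)² = (-59929/176)² = 3591485041/30976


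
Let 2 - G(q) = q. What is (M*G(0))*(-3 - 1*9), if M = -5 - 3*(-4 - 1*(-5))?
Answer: 192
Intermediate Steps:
G(q) = 2 - q
M = -8 (M = -5 - 3*(-4 + 5) = -5 - 3*1 = -5 - 3 = -8)
(M*G(0))*(-3 - 1*9) = (-8*(2 - 1*0))*(-3 - 1*9) = (-8*(2 + 0))*(-3 - 9) = -8*2*(-12) = -16*(-12) = 192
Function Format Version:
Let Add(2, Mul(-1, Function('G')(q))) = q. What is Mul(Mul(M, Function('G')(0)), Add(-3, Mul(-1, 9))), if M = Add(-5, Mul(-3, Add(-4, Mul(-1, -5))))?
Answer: 192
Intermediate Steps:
Function('G')(q) = Add(2, Mul(-1, q))
M = -8 (M = Add(-5, Mul(-3, Add(-4, 5))) = Add(-5, Mul(-3, 1)) = Add(-5, -3) = -8)
Mul(Mul(M, Function('G')(0)), Add(-3, Mul(-1, 9))) = Mul(Mul(-8, Add(2, Mul(-1, 0))), Add(-3, Mul(-1, 9))) = Mul(Mul(-8, Add(2, 0)), Add(-3, -9)) = Mul(Mul(-8, 2), -12) = Mul(-16, -12) = 192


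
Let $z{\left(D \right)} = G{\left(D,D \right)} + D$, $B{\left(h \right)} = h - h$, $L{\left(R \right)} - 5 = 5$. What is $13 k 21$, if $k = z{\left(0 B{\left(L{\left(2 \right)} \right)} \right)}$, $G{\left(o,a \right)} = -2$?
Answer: $-546$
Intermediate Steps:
$L{\left(R \right)} = 10$ ($L{\left(R \right)} = 5 + 5 = 10$)
$B{\left(h \right)} = 0$
$z{\left(D \right)} = -2 + D$
$k = -2$ ($k = -2 + 0 \cdot 0 = -2 + 0 = -2$)
$13 k 21 = 13 \left(-2\right) 21 = \left(-26\right) 21 = -546$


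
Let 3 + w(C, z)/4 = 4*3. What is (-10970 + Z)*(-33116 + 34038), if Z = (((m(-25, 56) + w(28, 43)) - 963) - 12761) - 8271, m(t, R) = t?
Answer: -30383588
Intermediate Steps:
w(C, z) = 36 (w(C, z) = -12 + 4*(4*3) = -12 + 4*12 = -12 + 48 = 36)
Z = -21984 (Z = (((-25 + 36) - 963) - 12761) - 8271 = ((11 - 963) - 12761) - 8271 = (-952 - 12761) - 8271 = -13713 - 8271 = -21984)
(-10970 + Z)*(-33116 + 34038) = (-10970 - 21984)*(-33116 + 34038) = -32954*922 = -30383588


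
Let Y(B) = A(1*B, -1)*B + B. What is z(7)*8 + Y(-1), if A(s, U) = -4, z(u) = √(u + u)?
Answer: 3 + 8*√14 ≈ 32.933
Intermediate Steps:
z(u) = √2*√u (z(u) = √(2*u) = √2*√u)
Y(B) = -3*B (Y(B) = -4*B + B = -3*B)
z(7)*8 + Y(-1) = (√2*√7)*8 - 3*(-1) = √14*8 + 3 = 8*√14 + 3 = 3 + 8*√14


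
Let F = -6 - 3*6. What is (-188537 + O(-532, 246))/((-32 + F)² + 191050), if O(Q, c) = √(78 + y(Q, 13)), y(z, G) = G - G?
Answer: -188537/194186 + √78/194186 ≈ -0.97086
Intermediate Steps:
y(z, G) = 0
F = -24 (F = -6 - 18 = -24)
O(Q, c) = √78 (O(Q, c) = √(78 + 0) = √78)
(-188537 + O(-532, 246))/((-32 + F)² + 191050) = (-188537 + √78)/((-32 - 24)² + 191050) = (-188537 + √78)/((-56)² + 191050) = (-188537 + √78)/(3136 + 191050) = (-188537 + √78)/194186 = (-188537 + √78)*(1/194186) = -188537/194186 + √78/194186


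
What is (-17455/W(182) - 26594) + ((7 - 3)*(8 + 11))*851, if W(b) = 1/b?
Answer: -3138728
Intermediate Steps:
(-17455/W(182) - 26594) + ((7 - 3)*(8 + 11))*851 = (-17455/(1/182) - 26594) + ((7 - 3)*(8 + 11))*851 = (-17455/1/182 - 26594) + (4*19)*851 = (-17455*182 - 26594) + 76*851 = (-3176810 - 26594) + 64676 = -3203404 + 64676 = -3138728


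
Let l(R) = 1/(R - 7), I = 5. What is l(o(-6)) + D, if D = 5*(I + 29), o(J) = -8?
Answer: 2549/15 ≈ 169.93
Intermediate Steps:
D = 170 (D = 5*(5 + 29) = 5*34 = 170)
l(R) = 1/(-7 + R)
l(o(-6)) + D = 1/(-7 - 8) + 170 = 1/(-15) + 170 = -1/15 + 170 = 2549/15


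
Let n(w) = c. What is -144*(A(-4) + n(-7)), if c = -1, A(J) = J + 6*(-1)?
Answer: 1584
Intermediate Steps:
A(J) = -6 + J (A(J) = J - 6 = -6 + J)
n(w) = -1
-144*(A(-4) + n(-7)) = -144*((-6 - 4) - 1) = -144*(-10 - 1) = -144*(-11) = 1584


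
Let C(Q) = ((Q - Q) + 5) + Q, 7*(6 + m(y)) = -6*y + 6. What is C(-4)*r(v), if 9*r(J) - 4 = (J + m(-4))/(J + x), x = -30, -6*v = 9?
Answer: 67/147 ≈ 0.45578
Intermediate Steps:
v = -3/2 (v = -⅙*9 = -3/2 ≈ -1.5000)
m(y) = -36/7 - 6*y/7 (m(y) = -6 + (-6*y + 6)/7 = -6 + (6 - 6*y)/7 = -6 + (6/7 - 6*y/7) = -36/7 - 6*y/7)
r(J) = 4/9 + (-12/7 + J)/(9*(-30 + J)) (r(J) = 4/9 + ((J + (-36/7 - 6/7*(-4)))/(J - 30))/9 = 4/9 + ((J + (-36/7 + 24/7))/(-30 + J))/9 = 4/9 + ((J - 12/7)/(-30 + J))/9 = 4/9 + ((-12/7 + J)/(-30 + J))/9 = 4/9 + (-12/7 + J)/(9*(-30 + J)))
C(Q) = 5 + Q (C(Q) = (0 + 5) + Q = 5 + Q)
C(-4)*r(v) = (5 - 4)*((-852 + 35*(-3/2))/(63*(-30 - 3/2))) = 1*((-852 - 105/2)/(63*(-63/2))) = 1*((1/63)*(-2/63)*(-1809/2)) = 1*(67/147) = 67/147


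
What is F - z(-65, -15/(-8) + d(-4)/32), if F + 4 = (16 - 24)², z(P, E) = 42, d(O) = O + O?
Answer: 18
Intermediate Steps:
d(O) = 2*O
F = 60 (F = -4 + (16 - 24)² = -4 + (-8)² = -4 + 64 = 60)
F - z(-65, -15/(-8) + d(-4)/32) = 60 - 1*42 = 60 - 42 = 18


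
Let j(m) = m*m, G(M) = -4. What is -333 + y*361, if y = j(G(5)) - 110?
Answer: -34267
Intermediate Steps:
j(m) = m²
y = -94 (y = (-4)² - 110 = 16 - 110 = -94)
-333 + y*361 = -333 - 94*361 = -333 - 33934 = -34267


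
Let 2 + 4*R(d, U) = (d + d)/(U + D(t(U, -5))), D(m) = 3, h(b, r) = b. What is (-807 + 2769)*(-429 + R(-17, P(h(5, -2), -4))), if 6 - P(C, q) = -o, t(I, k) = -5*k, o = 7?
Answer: -13499541/16 ≈ -8.4372e+5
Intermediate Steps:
P(C, q) = 13 (P(C, q) = 6 - (-1)*7 = 6 - 1*(-7) = 6 + 7 = 13)
R(d, U) = -1/2 + d/(2*(3 + U)) (R(d, U) = -1/2 + ((d + d)/(U + 3))/4 = -1/2 + ((2*d)/(3 + U))/4 = -1/2 + (2*d/(3 + U))/4 = -1/2 + d/(2*(3 + U)))
(-807 + 2769)*(-429 + R(-17, P(h(5, -2), -4))) = (-807 + 2769)*(-429 + (-3 - 17 - 1*13)/(2*(3 + 13))) = 1962*(-429 + (1/2)*(-3 - 17 - 13)/16) = 1962*(-429 + (1/2)*(1/16)*(-33)) = 1962*(-429 - 33/32) = 1962*(-13761/32) = -13499541/16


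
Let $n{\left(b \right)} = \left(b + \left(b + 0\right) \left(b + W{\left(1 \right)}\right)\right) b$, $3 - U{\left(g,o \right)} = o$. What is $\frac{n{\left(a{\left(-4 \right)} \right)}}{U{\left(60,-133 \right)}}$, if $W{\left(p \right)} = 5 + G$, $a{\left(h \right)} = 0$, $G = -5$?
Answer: $0$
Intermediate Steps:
$U{\left(g,o \right)} = 3 - o$
$W{\left(p \right)} = 0$ ($W{\left(p \right)} = 5 - 5 = 0$)
$n{\left(b \right)} = b \left(b + b^{2}\right)$ ($n{\left(b \right)} = \left(b + \left(b + 0\right) \left(b + 0\right)\right) b = \left(b + b b\right) b = \left(b + b^{2}\right) b = b \left(b + b^{2}\right)$)
$\frac{n{\left(a{\left(-4 \right)} \right)}}{U{\left(60,-133 \right)}} = \frac{0^{2} \left(1 + 0\right)}{3 - -133} = \frac{0 \cdot 1}{3 + 133} = \frac{0}{136} = 0 \cdot \frac{1}{136} = 0$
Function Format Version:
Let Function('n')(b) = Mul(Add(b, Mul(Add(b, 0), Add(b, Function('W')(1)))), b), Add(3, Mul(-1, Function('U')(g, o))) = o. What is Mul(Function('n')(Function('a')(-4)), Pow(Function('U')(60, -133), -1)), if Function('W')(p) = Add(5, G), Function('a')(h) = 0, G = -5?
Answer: 0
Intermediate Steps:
Function('U')(g, o) = Add(3, Mul(-1, o))
Function('W')(p) = 0 (Function('W')(p) = Add(5, -5) = 0)
Function('n')(b) = Mul(b, Add(b, Pow(b, 2))) (Function('n')(b) = Mul(Add(b, Mul(Add(b, 0), Add(b, 0))), b) = Mul(Add(b, Mul(b, b)), b) = Mul(Add(b, Pow(b, 2)), b) = Mul(b, Add(b, Pow(b, 2))))
Mul(Function('n')(Function('a')(-4)), Pow(Function('U')(60, -133), -1)) = Mul(Mul(Pow(0, 2), Add(1, 0)), Pow(Add(3, Mul(-1, -133)), -1)) = Mul(Mul(0, 1), Pow(Add(3, 133), -1)) = Mul(0, Pow(136, -1)) = Mul(0, Rational(1, 136)) = 0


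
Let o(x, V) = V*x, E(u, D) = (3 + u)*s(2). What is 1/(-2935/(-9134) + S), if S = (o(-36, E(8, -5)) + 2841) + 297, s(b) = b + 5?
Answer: 9134/3345979 ≈ 0.0027298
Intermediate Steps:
s(b) = 5 + b
E(u, D) = 21 + 7*u (E(u, D) = (3 + u)*(5 + 2) = (3 + u)*7 = 21 + 7*u)
S = 366 (S = ((21 + 7*8)*(-36) + 2841) + 297 = ((21 + 56)*(-36) + 2841) + 297 = (77*(-36) + 2841) + 297 = (-2772 + 2841) + 297 = 69 + 297 = 366)
1/(-2935/(-9134) + S) = 1/(-2935/(-9134) + 366) = 1/(-2935*(-1/9134) + 366) = 1/(2935/9134 + 366) = 1/(3345979/9134) = 9134/3345979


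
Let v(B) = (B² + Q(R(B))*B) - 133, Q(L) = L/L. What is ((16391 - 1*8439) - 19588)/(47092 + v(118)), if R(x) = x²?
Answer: -11636/61001 ≈ -0.19075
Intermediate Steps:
Q(L) = 1
v(B) = -133 + B + B² (v(B) = (B² + 1*B) - 133 = (B² + B) - 133 = (B + B²) - 133 = -133 + B + B²)
((16391 - 1*8439) - 19588)/(47092 + v(118)) = ((16391 - 1*8439) - 19588)/(47092 + (-133 + 118 + 118²)) = ((16391 - 8439) - 19588)/(47092 + (-133 + 118 + 13924)) = (7952 - 19588)/(47092 + 13909) = -11636/61001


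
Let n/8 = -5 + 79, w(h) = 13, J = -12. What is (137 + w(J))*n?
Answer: 88800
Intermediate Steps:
n = 592 (n = 8*(-5 + 79) = 8*74 = 592)
(137 + w(J))*n = (137 + 13)*592 = 150*592 = 88800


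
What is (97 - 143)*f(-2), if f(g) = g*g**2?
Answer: 368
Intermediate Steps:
f(g) = g**3
(97 - 143)*f(-2) = (97 - 143)*(-2)**3 = -46*(-8) = 368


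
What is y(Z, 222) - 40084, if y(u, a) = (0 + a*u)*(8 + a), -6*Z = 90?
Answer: -805984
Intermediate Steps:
Z = -15 (Z = -⅙*90 = -15)
y(u, a) = a*u*(8 + a) (y(u, a) = (a*u)*(8 + a) = a*u*(8 + a))
y(Z, 222) - 40084 = 222*(-15)*(8 + 222) - 40084 = 222*(-15)*230 - 40084 = -765900 - 40084 = -805984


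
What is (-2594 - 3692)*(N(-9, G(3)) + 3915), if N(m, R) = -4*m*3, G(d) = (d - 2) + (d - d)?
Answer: -25288578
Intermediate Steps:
G(d) = -2 + d (G(d) = (-2 + d) + 0 = -2 + d)
N(m, R) = -12*m
(-2594 - 3692)*(N(-9, G(3)) + 3915) = (-2594 - 3692)*(-12*(-9) + 3915) = -6286*(108 + 3915) = -6286*4023 = -25288578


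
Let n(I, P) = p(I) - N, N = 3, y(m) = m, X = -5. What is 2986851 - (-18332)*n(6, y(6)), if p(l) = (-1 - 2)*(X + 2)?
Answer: 3096843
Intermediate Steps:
p(l) = 9 (p(l) = (-1 - 2)*(-5 + 2) = -3*(-3) = 9)
n(I, P) = 6 (n(I, P) = 9 - 1*3 = 9 - 3 = 6)
2986851 - (-18332)*n(6, y(6)) = 2986851 - (-18332)*6 = 2986851 - 1*(-109992) = 2986851 + 109992 = 3096843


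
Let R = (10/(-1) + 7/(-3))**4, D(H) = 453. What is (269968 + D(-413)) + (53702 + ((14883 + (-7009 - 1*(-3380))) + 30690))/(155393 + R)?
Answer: 1955282102900/7230497 ≈ 2.7042e+5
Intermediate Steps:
R = 1874161/81 (R = (10*(-1) + 7*(-1/3))**4 = (-10 - 7/3)**4 = (-37/3)**4 = 1874161/81 ≈ 23138.)
(269968 + D(-413)) + (53702 + ((14883 + (-7009 - 1*(-3380))) + 30690))/(155393 + R) = (269968 + 453) + (53702 + ((14883 + (-7009 - 1*(-3380))) + 30690))/(155393 + 1874161/81) = 270421 + (53702 + ((14883 + (-7009 + 3380)) + 30690))/(14460994/81) = 270421 + (53702 + ((14883 - 3629) + 30690))*(81/14460994) = 270421 + (53702 + (11254 + 30690))*(81/14460994) = 270421 + (53702 + 41944)*(81/14460994) = 270421 + 95646*(81/14460994) = 270421 + 3873663/7230497 = 1955282102900/7230497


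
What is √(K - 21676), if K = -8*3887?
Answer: 2*I*√13193 ≈ 229.72*I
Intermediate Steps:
K = -31096
√(K - 21676) = √(-31096 - 21676) = √(-52772) = 2*I*√13193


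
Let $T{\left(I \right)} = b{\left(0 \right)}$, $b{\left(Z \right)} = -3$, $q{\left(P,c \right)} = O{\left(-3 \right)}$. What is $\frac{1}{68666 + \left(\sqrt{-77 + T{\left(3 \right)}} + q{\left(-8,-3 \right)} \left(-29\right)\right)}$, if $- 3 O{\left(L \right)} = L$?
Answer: $\frac{68637}{4711037849} - \frac{4 i \sqrt{5}}{4711037849} \approx 1.4569 \cdot 10^{-5} - 1.8986 \cdot 10^{-9} i$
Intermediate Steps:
$O{\left(L \right)} = - \frac{L}{3}$
$q{\left(P,c \right)} = 1$ ($q{\left(P,c \right)} = \left(- \frac{1}{3}\right) \left(-3\right) = 1$)
$T{\left(I \right)} = -3$
$\frac{1}{68666 + \left(\sqrt{-77 + T{\left(3 \right)}} + q{\left(-8,-3 \right)} \left(-29\right)\right)} = \frac{1}{68666 + \left(\sqrt{-77 - 3} + 1 \left(-29\right)\right)} = \frac{1}{68666 - \left(29 - \sqrt{-80}\right)} = \frac{1}{68666 - \left(29 - 4 i \sqrt{5}\right)} = \frac{1}{68637 + 4 i \sqrt{5}}$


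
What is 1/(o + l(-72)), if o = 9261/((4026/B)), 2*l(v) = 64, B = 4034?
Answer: 671/6247951 ≈ 0.00010740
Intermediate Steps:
l(v) = 32 (l(v) = (1/2)*64 = 32)
o = 6226479/671 (o = 9261/((4026/4034)) = 9261/((4026*(1/4034))) = 9261/(2013/2017) = 9261*(2017/2013) = 6226479/671 ≈ 9279.4)
1/(o + l(-72)) = 1/(6226479/671 + 32) = 1/(6247951/671) = 671/6247951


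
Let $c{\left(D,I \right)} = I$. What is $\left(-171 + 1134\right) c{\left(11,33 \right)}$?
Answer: $31779$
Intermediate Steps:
$\left(-171 + 1134\right) c{\left(11,33 \right)} = \left(-171 + 1134\right) 33 = 963 \cdot 33 = 31779$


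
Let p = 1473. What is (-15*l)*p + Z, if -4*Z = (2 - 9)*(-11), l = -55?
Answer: 4860823/4 ≈ 1.2152e+6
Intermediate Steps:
Z = -77/4 (Z = -(2 - 9)*(-11)/4 = -(-7)*(-11)/4 = -¼*77 = -77/4 ≈ -19.250)
(-15*l)*p + Z = -15*(-55)*1473 - 77/4 = 825*1473 - 77/4 = 1215225 - 77/4 = 4860823/4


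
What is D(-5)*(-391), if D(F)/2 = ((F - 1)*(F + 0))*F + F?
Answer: 121210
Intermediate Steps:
D(F) = 2*F + 2*F²*(-1 + F) (D(F) = 2*(((F - 1)*(F + 0))*F + F) = 2*(((-1 + F)*F)*F + F) = 2*((F*(-1 + F))*F + F) = 2*(F²*(-1 + F) + F) = 2*(F + F²*(-1 + F)) = 2*F + 2*F²*(-1 + F))
D(-5)*(-391) = (2*(-5)*(1 + (-5)² - 1*(-5)))*(-391) = (2*(-5)*(1 + 25 + 5))*(-391) = (2*(-5)*31)*(-391) = -310*(-391) = 121210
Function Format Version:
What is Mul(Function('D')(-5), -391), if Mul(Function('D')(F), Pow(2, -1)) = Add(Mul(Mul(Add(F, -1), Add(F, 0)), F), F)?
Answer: 121210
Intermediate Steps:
Function('D')(F) = Add(Mul(2, F), Mul(2, Pow(F, 2), Add(-1, F))) (Function('D')(F) = Mul(2, Add(Mul(Mul(Add(F, -1), Add(F, 0)), F), F)) = Mul(2, Add(Mul(Mul(Add(-1, F), F), F), F)) = Mul(2, Add(Mul(Mul(F, Add(-1, F)), F), F)) = Mul(2, Add(Mul(Pow(F, 2), Add(-1, F)), F)) = Mul(2, Add(F, Mul(Pow(F, 2), Add(-1, F)))) = Add(Mul(2, F), Mul(2, Pow(F, 2), Add(-1, F))))
Mul(Function('D')(-5), -391) = Mul(Mul(2, -5, Add(1, Pow(-5, 2), Mul(-1, -5))), -391) = Mul(Mul(2, -5, Add(1, 25, 5)), -391) = Mul(Mul(2, -5, 31), -391) = Mul(-310, -391) = 121210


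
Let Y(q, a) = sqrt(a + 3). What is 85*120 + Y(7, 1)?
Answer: 10202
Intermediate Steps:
Y(q, a) = sqrt(3 + a)
85*120 + Y(7, 1) = 85*120 + sqrt(3 + 1) = 10200 + sqrt(4) = 10200 + 2 = 10202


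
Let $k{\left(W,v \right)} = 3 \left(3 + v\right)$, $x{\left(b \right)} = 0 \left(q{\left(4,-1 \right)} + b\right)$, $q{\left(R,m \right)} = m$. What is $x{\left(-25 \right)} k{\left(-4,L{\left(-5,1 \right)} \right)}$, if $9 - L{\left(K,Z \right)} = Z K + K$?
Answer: $0$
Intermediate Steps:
$L{\left(K,Z \right)} = 9 - K - K Z$ ($L{\left(K,Z \right)} = 9 - \left(Z K + K\right) = 9 - \left(K Z + K\right) = 9 - \left(K + K Z\right) = 9 - K - K Z$)
$x{\left(b \right)} = 0$ ($x{\left(b \right)} = 0 \left(-1 + b\right) = 0$)
$k{\left(W,v \right)} = 9 + 3 v$
$x{\left(-25 \right)} k{\left(-4,L{\left(-5,1 \right)} \right)} = 0 \left(9 + 3 \left(9 - -5 - \left(-5\right) 1\right)\right) = 0 \left(9 + 3 \left(9 + 5 + 5\right)\right) = 0 \left(9 + 3 \cdot 19\right) = 0 \left(9 + 57\right) = 0 \cdot 66 = 0$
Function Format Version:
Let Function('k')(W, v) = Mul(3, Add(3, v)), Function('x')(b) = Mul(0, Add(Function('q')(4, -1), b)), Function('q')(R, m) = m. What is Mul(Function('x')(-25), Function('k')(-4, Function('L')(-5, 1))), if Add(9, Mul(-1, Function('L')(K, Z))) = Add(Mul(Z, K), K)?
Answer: 0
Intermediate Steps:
Function('L')(K, Z) = Add(9, Mul(-1, K), Mul(-1, K, Z)) (Function('L')(K, Z) = Add(9, Mul(-1, Add(Mul(Z, K), K))) = Add(9, Mul(-1, Add(Mul(K, Z), K))) = Add(9, Mul(-1, Add(K, Mul(K, Z)))) = Add(9, Add(Mul(-1, K), Mul(-1, K, Z))) = Add(9, Mul(-1, K), Mul(-1, K, Z)))
Function('x')(b) = 0 (Function('x')(b) = Mul(0, Add(-1, b)) = 0)
Function('k')(W, v) = Add(9, Mul(3, v))
Mul(Function('x')(-25), Function('k')(-4, Function('L')(-5, 1))) = Mul(0, Add(9, Mul(3, Add(9, Mul(-1, -5), Mul(-1, -5, 1))))) = Mul(0, Add(9, Mul(3, Add(9, 5, 5)))) = Mul(0, Add(9, Mul(3, 19))) = Mul(0, Add(9, 57)) = Mul(0, 66) = 0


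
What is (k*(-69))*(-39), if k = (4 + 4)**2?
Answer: 172224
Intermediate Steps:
k = 64 (k = 8**2 = 64)
(k*(-69))*(-39) = (64*(-69))*(-39) = -4416*(-39) = 172224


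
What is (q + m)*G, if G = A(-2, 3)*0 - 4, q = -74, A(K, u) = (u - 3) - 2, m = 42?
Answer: 128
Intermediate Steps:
A(K, u) = -5 + u (A(K, u) = (-3 + u) - 2 = -5 + u)
G = -4 (G = (-5 + 3)*0 - 4 = -2*0 - 4 = 0 - 4 = -4)
(q + m)*G = (-74 + 42)*(-4) = -32*(-4) = 128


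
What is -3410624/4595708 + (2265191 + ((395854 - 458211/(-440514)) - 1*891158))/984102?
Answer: 175379148956415605/166024052567352252 ≈ 1.0563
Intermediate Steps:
-3410624/4595708 + (2265191 + ((395854 - 458211/(-440514)) - 1*891158))/984102 = -3410624*1/4595708 + (2265191 + ((395854 - 458211*(-1/440514)) - 891158))*(1/984102) = -852656/1148927 + (2265191 + ((395854 + 152737/146838) - 891158))*(1/984102) = -852656/1148927 + (2265191 + (58126562389/146838 - 891158))*(1/984102) = -852656/1148927 + (2265191 - 72729296015/146838)*(1/984102) = -852656/1148927 + (259886820043/146838)*(1/984102) = -852656/1148927 + 259886820043/144503569476 = 175379148956415605/166024052567352252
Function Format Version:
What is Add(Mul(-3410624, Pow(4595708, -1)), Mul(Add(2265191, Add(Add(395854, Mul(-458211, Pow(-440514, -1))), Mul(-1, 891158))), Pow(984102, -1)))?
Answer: Rational(175379148956415605, 166024052567352252) ≈ 1.0563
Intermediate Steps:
Add(Mul(-3410624, Pow(4595708, -1)), Mul(Add(2265191, Add(Add(395854, Mul(-458211, Pow(-440514, -1))), Mul(-1, 891158))), Pow(984102, -1))) = Add(Mul(-3410624, Rational(1, 4595708)), Mul(Add(2265191, Add(Add(395854, Mul(-458211, Rational(-1, 440514))), -891158)), Rational(1, 984102))) = Add(Rational(-852656, 1148927), Mul(Add(2265191, Add(Add(395854, Rational(152737, 146838)), -891158)), Rational(1, 984102))) = Add(Rational(-852656, 1148927), Mul(Add(2265191, Add(Rational(58126562389, 146838), -891158)), Rational(1, 984102))) = Add(Rational(-852656, 1148927), Mul(Add(2265191, Rational(-72729296015, 146838)), Rational(1, 984102))) = Add(Rational(-852656, 1148927), Mul(Rational(259886820043, 146838), Rational(1, 984102))) = Add(Rational(-852656, 1148927), Rational(259886820043, 144503569476)) = Rational(175379148956415605, 166024052567352252)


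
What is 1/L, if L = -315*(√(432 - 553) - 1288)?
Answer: 184/74657925 + 11*I/522605475 ≈ 2.4646e-6 + 2.1048e-8*I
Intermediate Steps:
L = 405720 - 3465*I (L = -315*(√(-121) - 1288) = -315*(11*I - 1288) = -315*(-1288 + 11*I) = 405720 - 3465*I ≈ 4.0572e+5 - 3465.0*I)
1/L = 1/(405720 - 3465*I) = (405720 + 3465*I)/164620724625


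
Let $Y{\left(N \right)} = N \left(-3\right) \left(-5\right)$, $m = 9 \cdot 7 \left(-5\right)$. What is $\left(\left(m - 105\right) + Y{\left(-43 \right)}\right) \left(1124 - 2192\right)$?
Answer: $1137420$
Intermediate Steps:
$m = -315$ ($m = 63 \left(-5\right) = -315$)
$Y{\left(N \right)} = 15 N$ ($Y{\left(N \right)} = - 3 N \left(-5\right) = 15 N$)
$\left(\left(m - 105\right) + Y{\left(-43 \right)}\right) \left(1124 - 2192\right) = \left(\left(-315 - 105\right) + 15 \left(-43\right)\right) \left(1124 - 2192\right) = \left(-420 - 645\right) \left(-1068\right) = \left(-1065\right) \left(-1068\right) = 1137420$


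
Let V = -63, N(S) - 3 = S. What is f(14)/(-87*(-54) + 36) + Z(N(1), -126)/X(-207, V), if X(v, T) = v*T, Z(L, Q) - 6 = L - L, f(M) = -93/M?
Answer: -4313/4573044 ≈ -0.00094314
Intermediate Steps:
N(S) = 3 + S
Z(L, Q) = 6 (Z(L, Q) = 6 + (L - L) = 6 + 0 = 6)
X(v, T) = T*v
f(14)/(-87*(-54) + 36) + Z(N(1), -126)/X(-207, V) = (-93/14)/(-87*(-54) + 36) + 6/((-63*(-207))) = (-93*1/14)/(4698 + 36) + 6/13041 = -93/14/4734 + 6*(1/13041) = -93/14*1/4734 + 2/4347 = -31/22092 + 2/4347 = -4313/4573044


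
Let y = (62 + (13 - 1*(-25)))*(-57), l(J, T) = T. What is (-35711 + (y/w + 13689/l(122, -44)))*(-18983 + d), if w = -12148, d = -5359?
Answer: 58585112163471/66814 ≈ 8.7684e+8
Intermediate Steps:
y = -5700 (y = (62 + (13 + 25))*(-57) = (62 + 38)*(-57) = 100*(-57) = -5700)
(-35711 + (y/w + 13689/l(122, -44)))*(-18983 + d) = (-35711 + (-5700/(-12148) + 13689/(-44)))*(-18983 - 5359) = (-35711 + (-5700*(-1/12148) + 13689*(-1/44)))*(-24342) = (-35711 + (1425/3037 - 13689/44))*(-24342) = (-35711 - 41510793/133628)*(-24342) = -4813500301/133628*(-24342) = 58585112163471/66814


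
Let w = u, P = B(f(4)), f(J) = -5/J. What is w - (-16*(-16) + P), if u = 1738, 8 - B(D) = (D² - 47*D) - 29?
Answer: 24085/16 ≈ 1505.3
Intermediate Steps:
B(D) = 37 - D² + 47*D (B(D) = 8 - ((D² - 47*D) - 29) = 8 - (-29 + D² - 47*D) = 8 + (29 - D² + 47*D) = 37 - D² + 47*D)
P = -373/16 (P = 37 - (-5/4)² + 47*(-5/4) = 37 - 1*25/16 - 235/4 = 37 - 25/16 - 235/4 = -373/16 ≈ -23.313)
w = 1738
w - (-16*(-16) + P) = 1738 - (-16*(-16) - 373/16) = 1738 - (256 - 373/16) = 1738 - 1*3723/16 = 1738 - 3723/16 = 24085/16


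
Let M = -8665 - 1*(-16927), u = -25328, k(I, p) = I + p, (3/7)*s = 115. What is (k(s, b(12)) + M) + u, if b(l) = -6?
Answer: -50411/3 ≈ -16804.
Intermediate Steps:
s = 805/3 (s = (7/3)*115 = 805/3 ≈ 268.33)
M = 8262 (M = -8665 + 16927 = 8262)
(k(s, b(12)) + M) + u = ((805/3 - 6) + 8262) - 25328 = (787/3 + 8262) - 25328 = 25573/3 - 25328 = -50411/3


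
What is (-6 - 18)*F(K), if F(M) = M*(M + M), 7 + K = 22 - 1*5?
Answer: -4800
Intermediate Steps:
K = 10 (K = -7 + (22 - 1*5) = -7 + (22 - 5) = -7 + 17 = 10)
F(M) = 2*M² (F(M) = M*(2*M) = 2*M²)
(-6 - 18)*F(K) = (-6 - 18)*(2*10²) = -48*100 = -24*200 = -4800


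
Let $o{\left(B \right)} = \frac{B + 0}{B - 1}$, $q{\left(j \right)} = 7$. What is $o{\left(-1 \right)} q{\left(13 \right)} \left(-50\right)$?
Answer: $-175$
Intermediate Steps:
$o{\left(B \right)} = \frac{B}{-1 + B}$
$o{\left(-1 \right)} q{\left(13 \right)} \left(-50\right) = - \frac{1}{-1 - 1} \cdot 7 \left(-50\right) = - \frac{1}{-2} \cdot 7 \left(-50\right) = \left(-1\right) \left(- \frac{1}{2}\right) 7 \left(-50\right) = \frac{1}{2} \cdot 7 \left(-50\right) = \frac{7}{2} \left(-50\right) = -175$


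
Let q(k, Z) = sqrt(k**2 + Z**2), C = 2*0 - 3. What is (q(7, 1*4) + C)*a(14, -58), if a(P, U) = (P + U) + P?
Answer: 90 - 30*sqrt(65) ≈ -151.87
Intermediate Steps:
C = -3 (C = 0 - 3 = -3)
q(k, Z) = sqrt(Z**2 + k**2)
a(P, U) = U + 2*P
(q(7, 1*4) + C)*a(14, -58) = (sqrt((1*4)**2 + 7**2) - 3)*(-58 + 2*14) = (sqrt(4**2 + 49) - 3)*(-58 + 28) = (sqrt(16 + 49) - 3)*(-30) = (sqrt(65) - 3)*(-30) = (-3 + sqrt(65))*(-30) = 90 - 30*sqrt(65)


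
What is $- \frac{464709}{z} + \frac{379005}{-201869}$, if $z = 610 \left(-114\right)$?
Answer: $\frac{22484777807}{4679323420} \approx 4.8051$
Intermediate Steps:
$z = -69540$
$- \frac{464709}{z} + \frac{379005}{-201869} = - \frac{464709}{-69540} + \frac{379005}{-201869} = \left(-464709\right) \left(- \frac{1}{69540}\right) + 379005 \left(- \frac{1}{201869}\right) = \frac{154903}{23180} - \frac{379005}{201869} = \frac{22484777807}{4679323420}$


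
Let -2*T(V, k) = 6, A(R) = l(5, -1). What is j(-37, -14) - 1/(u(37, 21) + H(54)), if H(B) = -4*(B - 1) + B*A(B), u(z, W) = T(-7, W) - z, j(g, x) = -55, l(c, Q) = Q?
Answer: -16829/306 ≈ -54.997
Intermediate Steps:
A(R) = -1
T(V, k) = -3 (T(V, k) = -½*6 = -3)
u(z, W) = -3 - z
H(B) = 4 - 5*B (H(B) = -4*(B - 1) + B*(-1) = -4*(-1 + B) - B = (4 - 4*B) - B = 4 - 5*B)
j(-37, -14) - 1/(u(37, 21) + H(54)) = -55 - 1/((-3 - 1*37) + (4 - 5*54)) = -55 - 1/((-3 - 37) + (4 - 270)) = -55 - 1/(-40 - 266) = -55 - 1/(-306) = -55 - 1*(-1/306) = -55 + 1/306 = -16829/306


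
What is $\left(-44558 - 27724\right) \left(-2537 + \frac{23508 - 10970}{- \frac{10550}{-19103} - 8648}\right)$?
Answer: $\frac{15155081772764472}{82596097} \approx 1.8348 \cdot 10^{8}$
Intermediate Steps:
$\left(-44558 - 27724\right) \left(-2537 + \frac{23508 - 10970}{- \frac{10550}{-19103} - 8648}\right) = - 72282 \left(-2537 + \frac{12538}{\left(-10550\right) \left(- \frac{1}{19103}\right) - 8648}\right) = - 72282 \left(-2537 + \frac{12538}{\frac{10550}{19103} - 8648}\right) = - 72282 \left(-2537 + \frac{12538}{- \frac{165192194}{19103}}\right) = - 72282 \left(-2537 + 12538 \left(- \frac{19103}{165192194}\right)\right) = - 72282 \left(-2537 - \frac{119756707}{82596097}\right) = \left(-72282\right) \left(- \frac{209666054796}{82596097}\right) = \frac{15155081772764472}{82596097}$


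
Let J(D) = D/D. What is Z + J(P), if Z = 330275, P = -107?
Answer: 330276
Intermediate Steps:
J(D) = 1
Z + J(P) = 330275 + 1 = 330276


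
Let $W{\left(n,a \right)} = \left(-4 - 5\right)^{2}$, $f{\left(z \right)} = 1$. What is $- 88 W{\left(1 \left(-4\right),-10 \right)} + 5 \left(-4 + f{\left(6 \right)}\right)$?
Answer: $-7143$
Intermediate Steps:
$W{\left(n,a \right)} = 81$ ($W{\left(n,a \right)} = \left(-9\right)^{2} = 81$)
$- 88 W{\left(1 \left(-4\right),-10 \right)} + 5 \left(-4 + f{\left(6 \right)}\right) = \left(-88\right) 81 + 5 \left(-4 + 1\right) = -7128 + 5 \left(-3\right) = -7128 - 15 = -7143$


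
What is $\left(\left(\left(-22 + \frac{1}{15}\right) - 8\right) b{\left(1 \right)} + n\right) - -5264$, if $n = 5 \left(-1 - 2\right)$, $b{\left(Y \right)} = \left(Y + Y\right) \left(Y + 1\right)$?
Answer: $\frac{76939}{15} \approx 5129.3$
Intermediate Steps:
$b{\left(Y \right)} = 2 Y \left(1 + Y\right)$
$n = -15$ ($n = 5 \left(-3\right) = -15$)
$\left(\left(\left(-22 + \frac{1}{15}\right) - 8\right) b{\left(1 \right)} + n\right) - -5264 = \left(\left(\left(-22 + \frac{1}{15}\right) - 8\right) 2 \cdot 1 \left(1 + 1\right) - 15\right) - -5264 = \left(\left(\left(-22 + \frac{1}{15}\right) - 8\right) 2 \cdot 1 \cdot 2 - 15\right) + 5264 = \left(\left(- \frac{329}{15} - 8\right) 4 - 15\right) + 5264 = \left(\left(- \frac{449}{15}\right) 4 - 15\right) + 5264 = \left(- \frac{1796}{15} - 15\right) + 5264 = - \frac{2021}{15} + 5264 = \frac{76939}{15}$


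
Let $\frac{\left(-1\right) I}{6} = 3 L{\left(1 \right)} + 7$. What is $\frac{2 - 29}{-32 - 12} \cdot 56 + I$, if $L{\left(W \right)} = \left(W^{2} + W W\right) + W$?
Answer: $- \frac{678}{11} \approx -61.636$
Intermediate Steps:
$L{\left(W \right)} = W + 2 W^{2}$ ($L{\left(W \right)} = \left(W^{2} + W^{2}\right) + W = 2 W^{2} + W = W + 2 W^{2}$)
$I = -96$ ($I = - 6 \left(3 \cdot 1 \left(1 + 2 \cdot 1\right) + 7\right) = - 6 \left(3 \cdot 1 \left(1 + 2\right) + 7\right) = - 6 \left(3 \cdot 1 \cdot 3 + 7\right) = - 6 \left(3 \cdot 3 + 7\right) = - 6 \left(9 + 7\right) = \left(-6\right) 16 = -96$)
$\frac{2 - 29}{-32 - 12} \cdot 56 + I = \frac{2 - 29}{-32 - 12} \cdot 56 - 96 = - \frac{27}{-44} \cdot 56 - 96 = \left(-27\right) \left(- \frac{1}{44}\right) 56 - 96 = \frac{27}{44} \cdot 56 - 96 = \frac{378}{11} - 96 = - \frac{678}{11}$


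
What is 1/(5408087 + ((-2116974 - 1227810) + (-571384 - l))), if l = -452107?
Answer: 1/1944026 ≈ 5.1440e-7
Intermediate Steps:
1/(5408087 + ((-2116974 - 1227810) + (-571384 - l))) = 1/(5408087 + ((-2116974 - 1227810) + (-571384 - 1*(-452107)))) = 1/(5408087 + (-3344784 + (-571384 + 452107))) = 1/(5408087 + (-3344784 - 119277)) = 1/(5408087 - 3464061) = 1/1944026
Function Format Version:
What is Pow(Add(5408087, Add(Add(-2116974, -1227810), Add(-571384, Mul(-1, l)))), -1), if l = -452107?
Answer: Rational(1, 1944026) ≈ 5.1440e-7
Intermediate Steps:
Pow(Add(5408087, Add(Add(-2116974, -1227810), Add(-571384, Mul(-1, l)))), -1) = Pow(Add(5408087, Add(Add(-2116974, -1227810), Add(-571384, Mul(-1, -452107)))), -1) = Pow(Add(5408087, Add(-3344784, Add(-571384, 452107))), -1) = Pow(Add(5408087, Add(-3344784, -119277)), -1) = Pow(Add(5408087, -3464061), -1) = Pow(1944026, -1) = Rational(1, 1944026)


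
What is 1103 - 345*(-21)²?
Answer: -151042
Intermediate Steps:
1103 - 345*(-21)² = 1103 - 345*441 = 1103 - 152145 = -151042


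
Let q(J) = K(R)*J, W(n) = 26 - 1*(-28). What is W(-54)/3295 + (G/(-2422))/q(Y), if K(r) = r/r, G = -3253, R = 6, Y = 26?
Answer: 14119123/207492740 ≈ 0.068046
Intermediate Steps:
W(n) = 54 (W(n) = 26 + 28 = 54)
K(r) = 1
q(J) = J (q(J) = 1*J = J)
W(-54)/3295 + (G/(-2422))/q(Y) = 54/3295 - 3253/(-2422)/26 = 54*(1/3295) - 3253*(-1/2422)*(1/26) = 54/3295 + (3253/2422)*(1/26) = 54/3295 + 3253/62972 = 14119123/207492740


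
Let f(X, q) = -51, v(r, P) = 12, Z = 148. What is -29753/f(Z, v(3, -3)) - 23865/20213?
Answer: 35304722/60639 ≈ 582.21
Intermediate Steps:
-29753/f(Z, v(3, -3)) - 23865/20213 = -29753/(-51) - 23865/20213 = -29753*(-1/51) - 23865*1/20213 = 29753/51 - 23865/20213 = 35304722/60639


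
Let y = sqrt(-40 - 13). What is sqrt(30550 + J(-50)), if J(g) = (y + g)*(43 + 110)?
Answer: sqrt(22900 + 153*I*sqrt(53)) ≈ 151.37 + 3.679*I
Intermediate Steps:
y = I*sqrt(53) (y = sqrt(-53) = I*sqrt(53) ≈ 7.2801*I)
J(g) = 153*g + 153*I*sqrt(53) (J(g) = (I*sqrt(53) + g)*(43 + 110) = (g + I*sqrt(53))*153 = 153*g + 153*I*sqrt(53))
sqrt(30550 + J(-50)) = sqrt(30550 + (153*(-50) + 153*I*sqrt(53))) = sqrt(30550 + (-7650 + 153*I*sqrt(53))) = sqrt(22900 + 153*I*sqrt(53))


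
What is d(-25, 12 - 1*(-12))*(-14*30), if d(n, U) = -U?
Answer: 10080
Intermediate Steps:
d(-25, 12 - 1*(-12))*(-14*30) = (-(12 - 1*(-12)))*(-14*30) = -(12 + 12)*(-420) = -1*24*(-420) = -24*(-420) = 10080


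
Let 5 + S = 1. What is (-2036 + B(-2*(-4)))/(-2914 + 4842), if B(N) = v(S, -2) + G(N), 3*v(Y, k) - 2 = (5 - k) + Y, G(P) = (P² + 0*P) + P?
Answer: -5887/5784 ≈ -1.0178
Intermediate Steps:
S = -4 (S = -5 + 1 = -4)
G(P) = P + P² (G(P) = (P² + 0) + P = P² + P = P + P²)
v(Y, k) = 7/3 - k/3 + Y/3 (v(Y, k) = ⅔ + ((5 - k) + Y)/3 = ⅔ + (5 + Y - k)/3 = ⅔ + (5/3 - k/3 + Y/3) = 7/3 - k/3 + Y/3)
B(N) = 5/3 + N*(1 + N) (B(N) = (7/3 - ⅓*(-2) + (⅓)*(-4)) + N*(1 + N) = (7/3 + ⅔ - 4/3) + N*(1 + N) = 5/3 + N*(1 + N))
(-2036 + B(-2*(-4)))/(-2914 + 4842) = (-2036 + (5/3 - 2*(-4) + (-2*(-4))²))/(-2914 + 4842) = (-2036 + (5/3 + 8 + 8²))/1928 = (-2036 + (5/3 + 8 + 64))*(1/1928) = (-2036 + 221/3)*(1/1928) = -5887/3*1/1928 = -5887/5784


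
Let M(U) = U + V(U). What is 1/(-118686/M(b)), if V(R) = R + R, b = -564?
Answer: 282/19781 ≈ 0.014256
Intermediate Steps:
V(R) = 2*R
M(U) = 3*U (M(U) = U + 2*U = 3*U)
1/(-118686/M(b)) = 1/(-118686/(3*(-564))) = 1/(-118686/(-1692)) = 1/(-118686*(-1/1692)) = 1/(19781/282) = 282/19781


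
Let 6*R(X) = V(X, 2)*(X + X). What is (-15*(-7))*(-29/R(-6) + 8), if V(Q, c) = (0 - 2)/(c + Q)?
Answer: 3885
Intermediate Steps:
V(Q, c) = -2/(Q + c)
R(X) = -2*X/(3*(2 + X)) (R(X) = ((-2/(X + 2))*(X + X))/6 = ((-2/(2 + X))*(2*X))/6 = (-4*X/(2 + X))/6 = -2*X/(3*(2 + X)))
(-15*(-7))*(-29/R(-6) + 8) = (-15*(-7))*(-29/((-2*(-6)/(6 + 3*(-6)))) + 8) = 105*(-29/((-2*(-6)/(6 - 18))) + 8) = 105*(-29/((-2*(-6)/(-12))) + 8) = 105*(-29/((-2*(-6)*(-1/12))) + 8) = 105*(-29/(-1) + 8) = 105*(-29*(-1) + 8) = 105*(29 + 8) = 105*37 = 3885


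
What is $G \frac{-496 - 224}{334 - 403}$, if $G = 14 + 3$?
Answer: $\frac{4080}{23} \approx 177.39$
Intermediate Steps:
$G = 17$
$G \frac{-496 - 224}{334 - 403} = 17 \frac{-496 - 224}{334 - 403} = 17 \left(- \frac{720}{-69}\right) = 17 \left(\left(-720\right) \left(- \frac{1}{69}\right)\right) = 17 \cdot \frac{240}{23} = \frac{4080}{23}$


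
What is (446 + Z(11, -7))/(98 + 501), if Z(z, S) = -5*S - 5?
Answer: 476/599 ≈ 0.79466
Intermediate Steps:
Z(z, S) = -5 - 5*S
(446 + Z(11, -7))/(98 + 501) = (446 + (-5 - 5*(-7)))/(98 + 501) = (446 + (-5 + 35))/599 = (446 + 30)*(1/599) = 476*(1/599) = 476/599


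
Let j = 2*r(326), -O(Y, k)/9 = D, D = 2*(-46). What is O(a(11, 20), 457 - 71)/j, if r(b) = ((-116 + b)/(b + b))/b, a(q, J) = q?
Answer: 14666088/35 ≈ 4.1903e+5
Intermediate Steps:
D = -92
O(Y, k) = 828 (O(Y, k) = -9*(-92) = 828)
r(b) = (-116 + b)/(2*b²) (r(b) = ((-116 + b)/((2*b)))/b = ((-116 + b)*(1/(2*b)))/b = ((-116 + b)/(2*b))/b = (-116 + b)/(2*b²))
j = 105/53138 (j = 2*((½)*(-116 + 326)/326²) = 2*((½)*(1/106276)*210) = 2*(105/106276) = 105/53138 ≈ 0.0019760)
O(a(11, 20), 457 - 71)/j = 828/(105/53138) = 828*(53138/105) = 14666088/35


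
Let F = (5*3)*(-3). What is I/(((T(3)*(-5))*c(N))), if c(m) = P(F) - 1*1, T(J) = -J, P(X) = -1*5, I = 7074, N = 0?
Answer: -393/5 ≈ -78.600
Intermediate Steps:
F = -45 (F = 15*(-3) = -45)
P(X) = -5
c(m) = -6 (c(m) = -5 - 1*1 = -5 - 1 = -6)
I/(((T(3)*(-5))*c(N))) = 7074/(((-1*3*(-5))*(-6))) = 7074/((-3*(-5)*(-6))) = 7074/((15*(-6))) = 7074/(-90) = 7074*(-1/90) = -393/5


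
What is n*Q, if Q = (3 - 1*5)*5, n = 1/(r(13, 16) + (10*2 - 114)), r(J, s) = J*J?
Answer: -2/15 ≈ -0.13333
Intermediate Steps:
r(J, s) = J²
n = 1/75 (n = 1/(13² + (10*2 - 114)) = 1/(169 + (20 - 114)) = 1/(169 - 94) = 1/75 ≈ 0.013333)
Q = -10 (Q = (3 - 5)*5 = -2*5 = -10)
n*Q = (1/75)*(-10) = -2/15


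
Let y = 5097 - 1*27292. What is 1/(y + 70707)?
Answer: 1/48512 ≈ 2.0613e-5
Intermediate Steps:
y = -22195 (y = 5097 - 27292 = -22195)
1/(y + 70707) = 1/(-22195 + 70707) = 1/48512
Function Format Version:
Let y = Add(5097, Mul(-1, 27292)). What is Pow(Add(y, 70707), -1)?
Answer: Rational(1, 48512) ≈ 2.0613e-5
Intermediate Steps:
y = -22195 (y = Add(5097, -27292) = -22195)
Pow(Add(y, 70707), -1) = Pow(Add(-22195, 70707), -1) = Pow(48512, -1) = Rational(1, 48512)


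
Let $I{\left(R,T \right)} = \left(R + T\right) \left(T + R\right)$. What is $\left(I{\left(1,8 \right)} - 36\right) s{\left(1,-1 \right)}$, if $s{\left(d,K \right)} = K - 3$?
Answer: $-180$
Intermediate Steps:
$s{\left(d,K \right)} = -3 + K$
$I{\left(R,T \right)} = \left(R + T\right)^{2}$ ($I{\left(R,T \right)} = \left(R + T\right) \left(R + T\right) = \left(R + T\right)^{2}$)
$\left(I{\left(1,8 \right)} - 36\right) s{\left(1,-1 \right)} = \left(\left(1 + 8\right)^{2} - 36\right) \left(-3 - 1\right) = \left(9^{2} - 36\right) \left(-4\right) = \left(81 - 36\right) \left(-4\right) = 45 \left(-4\right) = -180$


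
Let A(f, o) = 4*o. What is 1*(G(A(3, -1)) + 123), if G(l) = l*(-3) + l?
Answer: 131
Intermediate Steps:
G(l) = -2*l (G(l) = -3*l + l = -2*l)
1*(G(A(3, -1)) + 123) = 1*(-8*(-1) + 123) = 1*(-2*(-4) + 123) = 1*(8 + 123) = 1*131 = 131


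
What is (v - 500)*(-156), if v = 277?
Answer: 34788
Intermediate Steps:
(v - 500)*(-156) = (277 - 500)*(-156) = -223*(-156) = 34788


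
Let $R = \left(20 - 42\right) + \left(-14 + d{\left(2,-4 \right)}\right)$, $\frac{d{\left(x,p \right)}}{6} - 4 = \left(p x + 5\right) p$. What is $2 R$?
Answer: $120$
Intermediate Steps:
$d{\left(x,p \right)} = 24 + 6 p \left(5 + p x\right)$ ($d{\left(x,p \right)} = 24 + 6 \left(p x + 5\right) p = 24 + 6 \left(5 + p x\right) p = 24 + 6 p \left(5 + p x\right)$)
$R = 60$ ($R = \left(20 - 42\right) + \left(-14 + \left(24 + 30 \left(-4\right) + 6 \cdot 2 \left(-4\right)^{2}\right)\right) = -22 + \left(-14 + \left(24 - 120 + 6 \cdot 2 \cdot 16\right)\right) = -22 + \left(-14 + \left(24 - 120 + 192\right)\right) = -22 + \left(-14 + 96\right) = -22 + 82 = 60$)
$2 R = 2 \cdot 60 = 120$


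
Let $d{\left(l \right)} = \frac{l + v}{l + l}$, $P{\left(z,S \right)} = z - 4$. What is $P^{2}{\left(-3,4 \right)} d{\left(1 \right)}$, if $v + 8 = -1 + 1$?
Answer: $- \frac{343}{2} \approx -171.5$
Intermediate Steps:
$P{\left(z,S \right)} = -4 + z$
$v = -8$ ($v = -8 + \left(-1 + 1\right) = -8 + 0 = -8$)
$d{\left(l \right)} = \frac{-8 + l}{2 l}$ ($d{\left(l \right)} = \frac{l - 8}{l + l} = \frac{-8 + l}{2 l}$)
$P^{2}{\left(-3,4 \right)} d{\left(1 \right)} = \left(-4 - 3\right)^{2} \frac{-8 + 1}{2 \cdot 1} = \left(-7\right)^{2} \cdot \frac{1}{2} \cdot 1 \left(-7\right) = 49 \left(- \frac{7}{2}\right) = - \frac{343}{2}$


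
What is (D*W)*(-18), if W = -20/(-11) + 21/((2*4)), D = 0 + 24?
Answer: -21114/11 ≈ -1919.5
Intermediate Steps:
D = 24
W = 391/88 (W = -20*(-1/11) + 21/8 = 20/11 + 21*(⅛) = 20/11 + 21/8 = 391/88 ≈ 4.4432)
(D*W)*(-18) = (24*(391/88))*(-18) = (1173/11)*(-18) = -21114/11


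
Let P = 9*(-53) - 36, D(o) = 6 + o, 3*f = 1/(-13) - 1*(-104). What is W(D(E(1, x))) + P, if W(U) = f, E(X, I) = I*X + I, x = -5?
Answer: -18656/39 ≈ -478.36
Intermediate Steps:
E(X, I) = I + I*X
f = 1351/39 (f = (1/(-13) - 1*(-104))/3 = (-1/13 + 104)/3 = (1/3)*(1351/13) = 1351/39 ≈ 34.641)
W(U) = 1351/39
P = -513 (P = -477 - 36 = -513)
W(D(E(1, x))) + P = 1351/39 - 513 = -18656/39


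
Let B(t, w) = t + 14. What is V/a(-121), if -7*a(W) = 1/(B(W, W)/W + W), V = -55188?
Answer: -5614716744/121 ≈ -4.6403e+7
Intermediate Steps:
B(t, w) = 14 + t
a(W) = -1/(7*(W + (14 + W)/W)) (a(W) = -1/(7*((14 + W)/W + W)) = -1/(7*(W + (14 + W)/W)))
V/a(-121) = -55188/((-1*(-121)/(98 + 7*(-121) + 7*(-121)**2))) = -55188/((-1*(-121)/(98 - 847 + 7*14641))) = -55188/((-1*(-121)/(98 - 847 + 102487))) = -55188/((-1*(-121)/101738)) = -55188/((-1*(-121)*1/101738)) = -55188/121/101738 = -55188*101738/121 = -5614716744/121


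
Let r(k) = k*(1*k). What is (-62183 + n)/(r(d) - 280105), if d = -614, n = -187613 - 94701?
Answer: -344497/96891 ≈ -3.5555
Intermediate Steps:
n = -282314
r(k) = k² (r(k) = k*k = k²)
(-62183 + n)/(r(d) - 280105) = (-62183 - 282314)/((-614)² - 280105) = -344497/(376996 - 280105) = -344497/96891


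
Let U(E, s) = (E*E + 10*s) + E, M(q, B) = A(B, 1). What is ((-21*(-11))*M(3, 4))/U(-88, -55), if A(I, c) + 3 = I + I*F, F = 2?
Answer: 189/646 ≈ 0.29257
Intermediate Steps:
A(I, c) = -3 + 3*I (A(I, c) = -3 + (I + I*2) = -3 + (I + 2*I) = -3 + 3*I)
M(q, B) = -3 + 3*B
U(E, s) = E + E**2 + 10*s (U(E, s) = (E**2 + 10*s) + E = E + E**2 + 10*s)
((-21*(-11))*M(3, 4))/U(-88, -55) = ((-21*(-11))*(-3 + 3*4))/(-88 + (-88)**2 + 10*(-55)) = (231*(-3 + 12))/(-88 + 7744 - 550) = (231*9)/7106 = 2079*(1/7106) = 189/646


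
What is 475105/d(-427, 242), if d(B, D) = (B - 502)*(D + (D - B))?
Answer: -475105/846319 ≈ -0.56138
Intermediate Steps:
d(B, D) = (-502 + B)*(-B + 2*D)
475105/d(-427, 242) = 475105/(-1*(-427)**2 - 1004*242 + 502*(-427) + 2*(-427)*242) = 475105/(-1*182329 - 242968 - 214354 - 206668) = 475105/(-182329 - 242968 - 214354 - 206668) = 475105/(-846319) = 475105*(-1/846319) = -475105/846319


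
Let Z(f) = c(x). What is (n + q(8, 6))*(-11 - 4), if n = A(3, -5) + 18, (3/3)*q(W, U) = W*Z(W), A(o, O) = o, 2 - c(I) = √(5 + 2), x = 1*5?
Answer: -555 + 120*√7 ≈ -237.51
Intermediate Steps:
x = 5
c(I) = 2 - √7 (c(I) = 2 - √(5 + 2) = 2 - √7)
Z(f) = 2 - √7
q(W, U) = W*(2 - √7)
n = 21 (n = 3 + 18 = 21)
(n + q(8, 6))*(-11 - 4) = (21 + 8*(2 - √7))*(-11 - 4) = (21 + (16 - 8*√7))*(-15) = (37 - 8*√7)*(-15) = -555 + 120*√7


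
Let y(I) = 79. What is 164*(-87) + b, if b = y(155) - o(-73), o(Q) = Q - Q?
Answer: -14189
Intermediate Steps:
o(Q) = 0
b = 79 (b = 79 - 1*0 = 79 + 0 = 79)
164*(-87) + b = 164*(-87) + 79 = -14268 + 79 = -14189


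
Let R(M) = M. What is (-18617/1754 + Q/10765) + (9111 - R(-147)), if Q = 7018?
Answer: 174619694547/18881810 ≈ 9248.0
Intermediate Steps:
(-18617/1754 + Q/10765) + (9111 - R(-147)) = (-18617/1754 + 7018/10765) + (9111 - 1*(-147)) = (-18617*1/1754 + 7018*(1/10765)) + (9111 + 147) = (-18617/1754 + 7018/10765) + 9258 = -188102433/18881810 + 9258 = 174619694547/18881810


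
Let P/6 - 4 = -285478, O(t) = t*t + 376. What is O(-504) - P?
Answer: 1967236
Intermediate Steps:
O(t) = 376 + t**2 (O(t) = t**2 + 376 = 376 + t**2)
P = -1712844 (P = 24 + 6*(-285478) = 24 - 1712868 = -1712844)
O(-504) - P = (376 + (-504)**2) - 1*(-1712844) = (376 + 254016) + 1712844 = 254392 + 1712844 = 1967236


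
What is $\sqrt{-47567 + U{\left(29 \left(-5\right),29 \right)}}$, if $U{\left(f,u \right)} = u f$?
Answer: $86 i \sqrt{7} \approx 227.53 i$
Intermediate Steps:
$U{\left(f,u \right)} = f u$
$\sqrt{-47567 + U{\left(29 \left(-5\right),29 \right)}} = \sqrt{-47567 + 29 \left(-5\right) 29} = \sqrt{-47567 - 4205} = \sqrt{-51772} = 86 i \sqrt{7}$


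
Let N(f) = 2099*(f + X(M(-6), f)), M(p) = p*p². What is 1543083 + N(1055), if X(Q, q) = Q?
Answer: 3304144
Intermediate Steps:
M(p) = p³
N(f) = -453384 + 2099*f (N(f) = 2099*(f + (-6)³) = 2099*(f - 216) = 2099*(-216 + f) = -453384 + 2099*f)
1543083 + N(1055) = 1543083 + (-453384 + 2099*1055) = 1543083 + (-453384 + 2214445) = 1543083 + 1761061 = 3304144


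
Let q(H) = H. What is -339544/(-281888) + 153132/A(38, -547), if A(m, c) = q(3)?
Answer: 1798628827/35236 ≈ 51045.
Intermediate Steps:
A(m, c) = 3
-339544/(-281888) + 153132/A(38, -547) = -339544/(-281888) + 153132/3 = -339544*(-1/281888) + 153132*(1/3) = 42443/35236 + 51044 = 1798628827/35236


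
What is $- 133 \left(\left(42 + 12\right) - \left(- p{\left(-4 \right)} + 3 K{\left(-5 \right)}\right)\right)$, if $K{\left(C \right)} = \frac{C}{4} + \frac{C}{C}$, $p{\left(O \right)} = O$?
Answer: $- \frac{26999}{4} \approx -6749.8$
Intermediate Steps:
$K{\left(C \right)} = 1 + \frac{C}{4}$ ($K{\left(C \right)} = C \frac{1}{4} + 1 = \frac{C}{4} + 1 = 1 + \frac{C}{4}$)
$- 133 \left(\left(42 + 12\right) - \left(- p{\left(-4 \right)} + 3 K{\left(-5 \right)}\right)\right) = - 133 \left(\left(42 + 12\right) - \left(4 + 3 \left(1 + \frac{1}{4} \left(-5\right)\right)\right)\right) = - 133 \left(54 - \left(4 + 3 \left(1 - \frac{5}{4}\right)\right)\right) = - 133 \left(54 - \frac{13}{4}\right) = \left(-133\right) \frac{203}{4} = - \frac{26999}{4}$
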